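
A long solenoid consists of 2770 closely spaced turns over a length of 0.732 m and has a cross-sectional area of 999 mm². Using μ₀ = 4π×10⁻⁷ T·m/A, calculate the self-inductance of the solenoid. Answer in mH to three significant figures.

A = 999 mm² = 9.990×10^-4 m².
For a long solenoid, L = μ₀N²A/ℓ.
L = (4π×10⁻⁷)(2770)²(9.990×10^-4)/(0.732 m) = 1.316×10^-2 H.

L ≈ 13.2 mH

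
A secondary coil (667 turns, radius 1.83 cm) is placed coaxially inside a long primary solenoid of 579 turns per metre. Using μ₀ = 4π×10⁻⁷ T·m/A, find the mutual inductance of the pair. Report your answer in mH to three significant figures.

M ≈ 0.511 mH

The outer solenoid produces a uniform field B₁ = μ₀n₁I₁ across the inner coil,
so the flux linkage is N₂Φ = N₂B₁A₂ = μ₀n₁N₂A₂·I₁, giving M = μ₀n₁N₂A₂.
A₂ = πr² = π(1.830×10^-2 m)² = 1.052×10^-3 m².
M = (4π×10⁻⁷)(579)(667)(1.052×10^-3) = 5.106×10^-4 H.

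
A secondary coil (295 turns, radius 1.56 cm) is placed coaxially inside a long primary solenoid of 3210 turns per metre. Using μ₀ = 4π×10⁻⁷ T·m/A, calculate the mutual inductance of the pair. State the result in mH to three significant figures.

M ≈ 0.910 mH

The outer solenoid produces a uniform field B₁ = μ₀n₁I₁ across the inner coil,
so the flux linkage is N₂Φ = N₂B₁A₂ = μ₀n₁N₂A₂·I₁, giving M = μ₀n₁N₂A₂.
A₂ = πr² = π(1.560×10^-2 m)² = 7.645×10^-4 m².
M = (4π×10⁻⁷)(3210)(295)(7.645×10^-4) = 9.098×10^-4 H.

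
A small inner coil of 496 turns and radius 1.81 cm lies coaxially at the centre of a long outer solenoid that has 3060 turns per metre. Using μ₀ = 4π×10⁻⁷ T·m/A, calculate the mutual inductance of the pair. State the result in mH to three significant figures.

The outer solenoid produces a uniform field B₁ = μ₀n₁I₁ across the inner coil,
so the flux linkage is N₂Φ = N₂B₁A₂ = μ₀n₁N₂A₂·I₁, giving M = μ₀n₁N₂A₂.
A₂ = πr² = π(1.810×10^-2 m)² = 1.029×10^-3 m².
M = (4π×10⁻⁷)(3060)(496)(1.029×10^-3) = 1.963×10^-3 H.

M ≈ 1.96 mH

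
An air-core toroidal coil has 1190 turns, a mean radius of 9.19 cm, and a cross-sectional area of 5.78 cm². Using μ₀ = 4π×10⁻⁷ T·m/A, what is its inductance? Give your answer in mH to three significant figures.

For a thin toroid, L = μ₀N²A/(2πR).
L = (4π×10⁻⁷)(1190)²(5.780×10^-4) / (2π×9.190×10^-2 m) = 1.781×10^-3 H.

L ≈ 1.78 mH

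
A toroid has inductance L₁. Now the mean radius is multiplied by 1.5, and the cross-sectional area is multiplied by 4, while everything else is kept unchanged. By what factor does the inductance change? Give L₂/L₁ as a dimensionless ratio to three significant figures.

L₂/L₁ = 2.67

For a toroid, L ∝ μᵣN²A/R.
L₂/L₁ = (1.5)^-1 × (4) = 2.67.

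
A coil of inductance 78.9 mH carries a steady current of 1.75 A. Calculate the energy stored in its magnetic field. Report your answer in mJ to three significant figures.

Stored magnetic energy: U = ½LI².
U = ½(7.890×10^-2 H)(1.75 A)² = 0.1208 J.

U ≈ 121 mJ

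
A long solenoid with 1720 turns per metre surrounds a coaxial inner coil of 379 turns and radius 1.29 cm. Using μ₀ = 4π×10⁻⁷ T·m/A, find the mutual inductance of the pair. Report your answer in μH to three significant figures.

M ≈ 428 μH

The outer solenoid produces a uniform field B₁ = μ₀n₁I₁ across the inner coil,
so the flux linkage is N₂Φ = N₂B₁A₂ = μ₀n₁N₂A₂·I₁, giving M = μ₀n₁N₂A₂.
A₂ = πr² = π(1.290×10^-2 m)² = 5.228×10^-4 m².
M = (4π×10⁻⁷)(1720)(379)(5.228×10^-4) = 4.283×10^-4 H.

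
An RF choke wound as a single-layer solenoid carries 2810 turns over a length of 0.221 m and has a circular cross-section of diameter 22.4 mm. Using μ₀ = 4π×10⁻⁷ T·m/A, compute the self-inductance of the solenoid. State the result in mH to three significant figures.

A = π(d/2)² = π(1.120×10^-2 m)² = 3.941×10^-4 m².
For a long solenoid, L = μ₀N²A/ℓ.
L = (4π×10⁻⁷)(2810)²(3.941×10^-4)/(0.221 m) = 1.769×10^-2 H.

L ≈ 17.7 mH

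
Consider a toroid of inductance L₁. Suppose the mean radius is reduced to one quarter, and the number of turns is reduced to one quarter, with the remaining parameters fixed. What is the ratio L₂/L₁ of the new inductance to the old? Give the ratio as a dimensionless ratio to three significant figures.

For a toroid, L ∝ μᵣN²A/R.
L₂/L₁ = (0.25)^-1 × (0.25)^2 = 0.250.

L₂/L₁ = 0.250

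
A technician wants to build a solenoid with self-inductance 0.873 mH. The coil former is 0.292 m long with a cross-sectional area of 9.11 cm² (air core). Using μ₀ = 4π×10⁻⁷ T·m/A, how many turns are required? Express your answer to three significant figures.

N ≈ 472 turns

A = 9.11 cm² = 9.110×10^-4 m².
From L = μ₀N²A/ℓ, N = √(Lℓ / (μ₀A)).
N = √[(8.730×10^-4)(0.292) / ((4π×10⁻⁷)×9.110×10^-4)] = √(2.227×10^5) ≈ 471.9.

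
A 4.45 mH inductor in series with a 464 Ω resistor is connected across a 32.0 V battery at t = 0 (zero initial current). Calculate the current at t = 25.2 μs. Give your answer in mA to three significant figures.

I ≈ 64.0 mA

τ = L/R = 4.450×10^-3/464 = 9.591×10^-6 s; final current I_∞ = ε/R = 32.0/464 = 6.897×10^-2 A.
I(t) = I_∞(1 − e^(−t/τ)) with t/τ = 2.628.
I = (6.897×10^-2)(1 − e^(−2.628)) = 6.398×10^-2 A.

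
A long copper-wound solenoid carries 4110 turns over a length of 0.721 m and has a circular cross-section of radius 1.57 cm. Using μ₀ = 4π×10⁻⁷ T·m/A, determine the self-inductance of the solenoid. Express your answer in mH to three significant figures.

L ≈ 22.8 mH

A = πr² = π(1.570×10^-2 m)² = 7.744×10^-4 m².
For a long solenoid, L = μ₀N²A/ℓ.
L = (4π×10⁻⁷)(4110)²(7.744×10^-4)/(0.721 m) = 2.280×10^-2 H.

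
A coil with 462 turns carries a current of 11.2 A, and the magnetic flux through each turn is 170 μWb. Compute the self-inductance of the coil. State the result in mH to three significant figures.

Self-inductance is defined by L = NΦ_B/I (flux linkage over current).
L = (462)(1.700×10^-4 Wb)/(11.2 A) = 7.013×10^-3 H.

L ≈ 7.01 mH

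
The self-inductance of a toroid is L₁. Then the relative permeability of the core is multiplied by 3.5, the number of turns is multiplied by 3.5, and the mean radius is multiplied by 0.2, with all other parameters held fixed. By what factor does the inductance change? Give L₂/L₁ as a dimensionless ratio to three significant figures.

L₂/L₁ = 214

For a toroid, L ∝ μᵣN²A/R.
L₂/L₁ = (3.5) × (3.5)^2 × (0.2)^-1 = 214.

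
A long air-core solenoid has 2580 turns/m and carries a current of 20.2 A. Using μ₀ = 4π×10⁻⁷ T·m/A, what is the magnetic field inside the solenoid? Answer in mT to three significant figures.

Inside a long solenoid, B = μ₀nI.
B = (4π×10⁻⁷)(2.580×10^3 m⁻¹)(20.2 A) = 6.549×10^-2 T.

B ≈ 65.5 mT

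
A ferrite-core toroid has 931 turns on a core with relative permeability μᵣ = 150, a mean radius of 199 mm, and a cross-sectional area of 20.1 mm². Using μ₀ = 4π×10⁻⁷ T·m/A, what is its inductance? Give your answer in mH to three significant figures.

For a thin toroid, L = μ₀μᵣN²A/(2πR).
L = (4π×10⁻⁷)(150)(931)²(2.010×10^-5) / (2π×0.199 m) = 2.626×10^-3 H.

L ≈ 2.63 mH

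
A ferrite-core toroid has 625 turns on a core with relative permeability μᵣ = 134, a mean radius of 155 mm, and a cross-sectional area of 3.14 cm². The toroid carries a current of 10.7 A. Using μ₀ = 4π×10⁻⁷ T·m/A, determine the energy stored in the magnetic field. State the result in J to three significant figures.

U ≈ 1.21 J

L = μ₀μᵣN²A/(2πR) = (4π×10⁻⁷)(134)(625)²(3.140×10^-4)/(2π×0.155) = 2.121×10^-2 H.
U = ½LI² = ½(2.121×10^-2)(10.7)² = 1.214 J.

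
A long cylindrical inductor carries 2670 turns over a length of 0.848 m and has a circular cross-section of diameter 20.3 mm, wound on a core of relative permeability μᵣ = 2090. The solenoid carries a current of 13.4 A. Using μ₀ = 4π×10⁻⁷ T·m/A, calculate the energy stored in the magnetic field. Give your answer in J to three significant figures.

U ≈ 642 J

A = π(d/2)² = π(1.015×10^-2 m)² = 3.237×10^-4 m².
L = μ₀μᵣN²A/ℓ = (4π×10⁻⁷)(2090)(2670)²(3.237×10^-4)/(0.848) = 7.146 H.
U = ½LI² = ½(7.146)(13.4)² = 641.6 J.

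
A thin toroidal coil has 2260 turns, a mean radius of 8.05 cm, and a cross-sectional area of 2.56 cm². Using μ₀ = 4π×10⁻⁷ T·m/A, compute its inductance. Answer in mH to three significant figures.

For a thin toroid, L = μ₀N²A/(2πR).
L = (4π×10⁻⁷)(2260)²(2.560×10^-4) / (2π×8.050×10^-2 m) = 3.249×10^-3 H.

L ≈ 3.25 mH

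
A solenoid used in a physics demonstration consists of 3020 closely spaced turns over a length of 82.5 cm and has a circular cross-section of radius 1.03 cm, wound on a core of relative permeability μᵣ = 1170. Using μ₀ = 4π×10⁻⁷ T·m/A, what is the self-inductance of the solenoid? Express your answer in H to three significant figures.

L ≈ 5.42 H

A = πr² = π(1.030×10^-2 m)² = 3.333×10^-4 m².
For a long solenoid, L = μ₀μᵣN²A/ℓ.
L = (4π×10⁻⁷)(1170)(3020)²(3.333×10^-4)/(0.825 m) = 5.417 H.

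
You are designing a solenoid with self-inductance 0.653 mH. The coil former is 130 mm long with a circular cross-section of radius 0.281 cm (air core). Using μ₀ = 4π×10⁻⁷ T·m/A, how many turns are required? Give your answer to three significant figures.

N ≈ 1650 turns

A = πr² = π(2.810×10^-3 m)² = 2.481×10^-5 m².
From L = μ₀N²A/ℓ, N = √(Lℓ / (μ₀A)).
N = √[(6.530×10^-4)(0.13) / ((4π×10⁻⁷)×2.481×10^-5)] = √(2.723×10^6) ≈ 1650.2.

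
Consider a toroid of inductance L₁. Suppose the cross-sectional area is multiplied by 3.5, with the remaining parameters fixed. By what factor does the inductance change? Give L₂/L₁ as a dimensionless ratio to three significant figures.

For a toroid, L ∝ μᵣN²A/R.
L₂/L₁ = (3.5) = 3.50.

L₂/L₁ = 3.50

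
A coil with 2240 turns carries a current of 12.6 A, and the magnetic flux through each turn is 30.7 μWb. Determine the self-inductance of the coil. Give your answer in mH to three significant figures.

L ≈ 5.46 mH

Self-inductance is defined by L = NΦ_B/I (flux linkage over current).
L = (2240)(3.070×10^-5 Wb)/(12.6 A) = 5.458×10^-3 H.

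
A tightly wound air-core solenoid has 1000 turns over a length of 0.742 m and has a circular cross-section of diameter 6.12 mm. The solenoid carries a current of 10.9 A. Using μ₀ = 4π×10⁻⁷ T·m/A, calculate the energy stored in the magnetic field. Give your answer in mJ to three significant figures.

U ≈ 2.96 mJ

A = π(d/2)² = π(3.060×10^-3 m)² = 2.942×10^-5 m².
L = μ₀N²A/ℓ = (4π×10⁻⁷)(1000)²(2.942×10^-5)/(0.742) = 4.982×10^-5 H.
U = ½LI² = ½(4.982×10^-5)(10.9)² = 2.960×10^-3 J.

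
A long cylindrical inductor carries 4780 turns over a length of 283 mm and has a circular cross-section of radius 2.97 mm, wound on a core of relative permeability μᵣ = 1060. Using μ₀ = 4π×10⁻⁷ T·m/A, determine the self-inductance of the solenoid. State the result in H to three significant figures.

L ≈ 2.98 H

A = πr² = π(2.970×10^-3 m)² = 2.771×10^-5 m².
For a long solenoid, L = μ₀μᵣN²A/ℓ.
L = (4π×10⁻⁷)(1060)(4780)²(2.771×10^-5)/(0.283 m) = 2.98 H.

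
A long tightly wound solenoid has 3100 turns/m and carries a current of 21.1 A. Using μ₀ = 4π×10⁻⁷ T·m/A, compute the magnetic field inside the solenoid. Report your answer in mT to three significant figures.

Inside a long solenoid, B = μ₀nI.
B = (4π×10⁻⁷)(3.100×10^3 m⁻¹)(21.1 A) = 8.220×10^-2 T.

B ≈ 82.2 mT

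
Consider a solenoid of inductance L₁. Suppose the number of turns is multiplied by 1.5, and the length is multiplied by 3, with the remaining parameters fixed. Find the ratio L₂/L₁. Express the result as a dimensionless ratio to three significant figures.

L₂/L₁ = 0.750

For a solenoid, L ∝ μᵣN²A/ℓ.
L₂/L₁ = (1.5)^2 × (3)^-1 = 0.750.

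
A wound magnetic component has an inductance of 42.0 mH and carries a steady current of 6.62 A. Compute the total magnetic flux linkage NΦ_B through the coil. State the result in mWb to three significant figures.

NΦ_B ≈ 278 mWb

From L = NΦ_B/I, the flux linkage is NΦ_B = LI.
NΦ_B = (4.200×10^-2 H)(6.62 A) = 0.278 Wb.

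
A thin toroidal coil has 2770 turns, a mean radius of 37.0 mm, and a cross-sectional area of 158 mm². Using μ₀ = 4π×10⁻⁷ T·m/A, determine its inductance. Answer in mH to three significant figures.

L ≈ 6.55 mH

For a thin toroid, L = μ₀N²A/(2πR).
L = (4π×10⁻⁷)(2770)²(1.580×10^-4) / (2π×3.700×10^-2 m) = 6.553×10^-3 H.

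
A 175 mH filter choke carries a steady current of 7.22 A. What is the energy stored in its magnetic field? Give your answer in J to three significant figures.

U ≈ 4.56 J

Stored magnetic energy: U = ½LI².
U = ½(0.175 H)(7.22 A)² = 4.561 J.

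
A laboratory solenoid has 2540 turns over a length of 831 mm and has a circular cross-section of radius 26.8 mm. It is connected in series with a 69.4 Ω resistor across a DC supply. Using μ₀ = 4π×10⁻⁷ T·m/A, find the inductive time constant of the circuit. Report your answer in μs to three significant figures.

A = πr² = π(2.680×10^-2 m)² = 2.256×10^-3 m².
L = μ₀N²A/ℓ = (4π×10⁻⁷)(2540)²(2.256×10^-3)/(0.831) = 2.201×10^-2 H.
τ = L/R = (2.201×10^-2)/(69.4) = 3.172×10^-4 s.

τ ≈ 317 μs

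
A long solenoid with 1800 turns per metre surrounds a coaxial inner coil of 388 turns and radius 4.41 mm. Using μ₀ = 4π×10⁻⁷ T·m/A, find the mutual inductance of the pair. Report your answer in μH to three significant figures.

The outer solenoid produces a uniform field B₁ = μ₀n₁I₁ across the inner coil,
so the flux linkage is N₂Φ = N₂B₁A₂ = μ₀n₁N₂A₂·I₁, giving M = μ₀n₁N₂A₂.
A₂ = πr² = π(4.410×10^-3 m)² = 6.110×10^-5 m².
M = (4π×10⁻⁷)(1800)(388)(6.110×10^-5) = 5.362×10^-5 H.

M ≈ 53.6 μH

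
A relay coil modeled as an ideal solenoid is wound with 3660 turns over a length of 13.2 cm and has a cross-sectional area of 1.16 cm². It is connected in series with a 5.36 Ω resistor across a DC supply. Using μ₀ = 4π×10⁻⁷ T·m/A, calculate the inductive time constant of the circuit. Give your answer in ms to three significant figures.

A = 1.16 cm² = 1.160×10^-4 m².
L = μ₀N²A/ℓ = (4π×10⁻⁷)(3660)²(1.160×10^-4)/(0.132) = 1.479×10^-2 H.
τ = L/R = (1.479×10^-2)/(5.36) = 2.760×10^-3 s.

τ ≈ 2.76 ms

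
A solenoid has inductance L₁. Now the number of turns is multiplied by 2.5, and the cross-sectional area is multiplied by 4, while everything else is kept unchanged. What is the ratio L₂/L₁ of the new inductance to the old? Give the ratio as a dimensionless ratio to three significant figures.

L₂/L₁ = 25.0

For a solenoid, L ∝ μᵣN²A/ℓ.
L₂/L₁ = (2.5)^2 × (4) = 25.0.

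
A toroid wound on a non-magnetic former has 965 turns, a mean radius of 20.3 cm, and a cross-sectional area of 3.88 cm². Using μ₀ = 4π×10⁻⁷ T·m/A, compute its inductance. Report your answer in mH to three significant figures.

For a thin toroid, L = μ₀N²A/(2πR).
L = (4π×10⁻⁷)(965)²(3.880×10^-4) / (2π×0.203 m) = 3.560×10^-4 H.

L ≈ 0.356 mH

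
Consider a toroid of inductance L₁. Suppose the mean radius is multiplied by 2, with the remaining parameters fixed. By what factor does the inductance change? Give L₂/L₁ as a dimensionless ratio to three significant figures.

L₂/L₁ = 0.500

For a toroid, L ∝ μᵣN²A/R.
L₂/L₁ = (2)^-1 = 0.500.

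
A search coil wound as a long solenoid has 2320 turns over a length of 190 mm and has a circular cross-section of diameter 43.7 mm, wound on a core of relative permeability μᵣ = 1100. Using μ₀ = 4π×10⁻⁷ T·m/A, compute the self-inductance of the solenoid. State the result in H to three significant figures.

L ≈ 58.7 H

A = π(d/2)² = π(2.185×10^-2 m)² = 1.500×10^-3 m².
For a long solenoid, L = μ₀μᵣN²A/ℓ.
L = (4π×10⁻⁷)(1100)(2320)²(1.500×10^-3)/(0.19 m) = 58.73 H.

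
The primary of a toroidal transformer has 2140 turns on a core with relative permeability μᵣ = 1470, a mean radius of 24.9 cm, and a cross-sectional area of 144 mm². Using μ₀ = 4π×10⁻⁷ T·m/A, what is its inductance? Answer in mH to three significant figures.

L ≈ 779 mH

For a thin toroid, L = μ₀μᵣN²A/(2πR).
L = (4π×10⁻⁷)(1470)(2140)²(1.440×10^-4) / (2π×0.249 m) = 0.7786 H.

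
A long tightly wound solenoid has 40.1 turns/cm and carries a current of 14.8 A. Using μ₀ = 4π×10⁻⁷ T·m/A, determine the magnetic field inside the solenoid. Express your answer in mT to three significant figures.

B ≈ 74.6 mT

Inside a long solenoid, B = μ₀nI.
B = (4π×10⁻⁷)(4.010×10^3 m⁻¹)(14.8 A) = 7.458×10^-2 T.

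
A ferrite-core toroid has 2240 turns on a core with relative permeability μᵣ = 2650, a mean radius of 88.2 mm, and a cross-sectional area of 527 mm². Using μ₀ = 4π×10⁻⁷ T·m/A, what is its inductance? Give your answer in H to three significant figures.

L ≈ 15.9 H

For a thin toroid, L = μ₀μᵣN²A/(2πR).
L = (4π×10⁻⁷)(2650)(2240)²(5.270×10^-4) / (2π×8.820×10^-2 m) = 15.89 H.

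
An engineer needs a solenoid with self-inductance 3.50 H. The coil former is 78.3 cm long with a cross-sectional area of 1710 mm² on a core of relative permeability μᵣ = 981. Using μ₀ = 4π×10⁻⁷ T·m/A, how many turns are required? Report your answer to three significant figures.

N ≈ 1140 turns

A = 1710 mm² = 1.710×10^-3 m².
From L = μ₀μᵣN²A/ℓ, N = √(Lℓ / (μ₀μᵣA)).
N = √[(3.5)(0.783) / ((4π×10⁻⁷)(981)×1.710×10^-3)] = √(1.300×10^6) ≈ 1140.2.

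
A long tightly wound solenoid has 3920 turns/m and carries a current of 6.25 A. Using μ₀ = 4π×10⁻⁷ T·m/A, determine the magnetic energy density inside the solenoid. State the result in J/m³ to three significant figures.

B = μ₀nI = (4π×10⁻⁷)(3.920×10^3)(6.25) = 3.079×10^-2 T.
u = B²/(2μ₀) = (3.079×10^-2)²/(2×4π×10⁻⁷) = 377.1 J/m³.

u ≈ 377 J/m³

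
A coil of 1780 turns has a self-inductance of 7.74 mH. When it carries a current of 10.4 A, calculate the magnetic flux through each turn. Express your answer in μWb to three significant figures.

From L = NΦ_B/I, the flux per turn is Φ_B = LI/N.
Φ_B = (7.740×10^-3 H)(10.4 A)/1780 = 4.522×10^-5 Wb.

Φ_B ≈ 45.2 μWb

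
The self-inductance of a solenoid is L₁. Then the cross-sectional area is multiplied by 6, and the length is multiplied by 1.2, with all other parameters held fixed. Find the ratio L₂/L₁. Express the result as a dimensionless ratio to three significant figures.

For a solenoid, L ∝ μᵣN²A/ℓ.
L₂/L₁ = (6) × (1.2)^-1 = 5.00.

L₂/L₁ = 5.00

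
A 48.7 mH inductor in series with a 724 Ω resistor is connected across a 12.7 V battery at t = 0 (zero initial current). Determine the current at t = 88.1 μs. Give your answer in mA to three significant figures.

I ≈ 12.8 mA

τ = L/R = 4.870×10^-2/724 = 6.727×10^-5 s; final current I_∞ = ε/R = 12.7/724 = 1.754×10^-2 A.
I(t) = I_∞(1 − e^(−t/τ)) with t/τ = 1.310.
I = (1.754×10^-2)(1 − e^(−1.310)) = 1.281×10^-2 A.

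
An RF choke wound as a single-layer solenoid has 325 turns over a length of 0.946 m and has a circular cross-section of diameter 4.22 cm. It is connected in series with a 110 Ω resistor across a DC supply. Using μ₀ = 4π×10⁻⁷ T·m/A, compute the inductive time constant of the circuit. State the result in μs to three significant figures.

τ ≈ 1.78 μs

A = π(d/2)² = π(2.110×10^-2 m)² = 1.399×10^-3 m².
L = μ₀N²A/ℓ = (4π×10⁻⁷)(325)²(1.399×10^-3)/(0.946) = 1.962×10^-4 H.
τ = L/R = (1.962×10^-4)/(110) = 1.784×10^-6 s.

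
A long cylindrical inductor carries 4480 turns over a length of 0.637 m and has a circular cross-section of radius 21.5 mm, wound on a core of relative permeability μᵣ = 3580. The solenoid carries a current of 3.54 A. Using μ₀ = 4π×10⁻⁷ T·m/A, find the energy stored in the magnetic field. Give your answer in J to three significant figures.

U ≈ 1290 J

A = πr² = π(2.150×10^-2 m)² = 1.452×10^-3 m².
L = μ₀μᵣN²A/ℓ = (4π×10⁻⁷)(3580)(4480)²(1.452×10^-3)/(0.637) = 205.8 H.
U = ½LI² = ½(205.8)(3.54)² = 1.290×10^3 J.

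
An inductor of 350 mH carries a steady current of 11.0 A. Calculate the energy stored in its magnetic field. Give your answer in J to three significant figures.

U ≈ 21.2 J

Stored magnetic energy: U = ½LI².
U = ½(0.35 H)(11.0 A)² = 21.17 J.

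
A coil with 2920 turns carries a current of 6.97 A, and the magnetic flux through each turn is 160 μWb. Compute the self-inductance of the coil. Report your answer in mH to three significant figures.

Self-inductance is defined by L = NΦ_B/I (flux linkage over current).
L = (2920)(1.600×10^-4 Wb)/(6.97 A) = 6.703×10^-2 H.

L ≈ 67.0 mH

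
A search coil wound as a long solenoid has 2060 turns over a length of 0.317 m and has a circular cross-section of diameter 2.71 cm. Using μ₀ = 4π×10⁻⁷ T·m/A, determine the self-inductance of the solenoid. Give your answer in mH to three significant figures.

L ≈ 9.70 mH

A = π(d/2)² = π(1.355×10^-2 m)² = 5.768×10^-4 m².
For a long solenoid, L = μ₀N²A/ℓ.
L = (4π×10⁻⁷)(2060)²(5.768×10^-4)/(0.317 m) = 9.703×10^-3 H.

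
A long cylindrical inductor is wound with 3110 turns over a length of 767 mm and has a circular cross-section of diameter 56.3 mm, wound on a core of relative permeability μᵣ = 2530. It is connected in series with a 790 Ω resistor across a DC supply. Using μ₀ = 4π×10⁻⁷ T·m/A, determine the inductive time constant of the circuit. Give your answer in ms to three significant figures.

A = π(d/2)² = π(2.815×10^-2 m)² = 2.489×10^-3 m².
L = μ₀μᵣN²A/ℓ = (4π×10⁻⁷)(2530)(3110)²(2.489×10^-3)/(0.767) = 99.81 H.
τ = L/R = (99.81)/(790) = 0.1263 s.

τ ≈ 126 ms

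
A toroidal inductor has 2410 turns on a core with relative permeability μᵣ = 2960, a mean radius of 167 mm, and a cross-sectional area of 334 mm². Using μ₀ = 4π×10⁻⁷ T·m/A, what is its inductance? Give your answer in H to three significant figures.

L ≈ 6.88 H

For a thin toroid, L = μ₀μᵣN²A/(2πR).
L = (4π×10⁻⁷)(2960)(2410)²(3.340×10^-4) / (2π×0.167 m) = 6.877 H.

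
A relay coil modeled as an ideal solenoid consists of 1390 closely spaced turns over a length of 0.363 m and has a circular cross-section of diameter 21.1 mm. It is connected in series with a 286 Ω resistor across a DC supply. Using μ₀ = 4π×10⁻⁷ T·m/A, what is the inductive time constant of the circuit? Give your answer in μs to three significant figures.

τ ≈ 8.18 μs

A = π(d/2)² = π(1.055×10^-2 m)² = 3.497×10^-4 m².
L = μ₀N²A/ℓ = (4π×10⁻⁷)(1390)²(3.497×10^-4)/(0.363) = 2.339×10^-3 H.
τ = L/R = (2.339×10^-3)/(286) = 8.178×10^-6 s.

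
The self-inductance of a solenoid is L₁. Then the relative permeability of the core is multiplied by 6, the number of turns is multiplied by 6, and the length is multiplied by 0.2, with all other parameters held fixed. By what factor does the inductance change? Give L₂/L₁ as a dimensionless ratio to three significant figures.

For a solenoid, L ∝ μᵣN²A/ℓ.
L₂/L₁ = (6) × (6)^2 × (0.2)^-1 = 1080.

L₂/L₁ = 1080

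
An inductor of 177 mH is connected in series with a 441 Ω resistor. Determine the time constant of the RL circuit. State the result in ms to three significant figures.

τ ≈ 0.401 ms

τ = L/R = (0.177 H)/(441 Ω) = 4.014×10^-4 s.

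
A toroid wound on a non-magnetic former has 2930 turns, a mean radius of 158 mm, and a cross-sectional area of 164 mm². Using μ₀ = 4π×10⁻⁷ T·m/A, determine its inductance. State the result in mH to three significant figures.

For a thin toroid, L = μ₀N²A/(2πR).
L = (4π×10⁻⁷)(2930)²(1.640×10^-4) / (2π×0.158 m) = 1.782×10^-3 H.

L ≈ 1.78 mH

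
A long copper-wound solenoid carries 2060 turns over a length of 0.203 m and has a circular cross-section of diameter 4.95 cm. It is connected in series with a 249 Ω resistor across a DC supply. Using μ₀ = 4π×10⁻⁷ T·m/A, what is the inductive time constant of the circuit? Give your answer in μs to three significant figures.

A = π(d/2)² = π(2.475×10^-2 m)² = 1.924×10^-3 m².
L = μ₀N²A/ℓ = (4π×10⁻⁷)(2060)²(1.924×10^-3)/(0.203) = 5.055×10^-2 H.
τ = L/R = (5.055×10^-2)/(249) = 2.030×10^-4 s.

τ ≈ 203 μs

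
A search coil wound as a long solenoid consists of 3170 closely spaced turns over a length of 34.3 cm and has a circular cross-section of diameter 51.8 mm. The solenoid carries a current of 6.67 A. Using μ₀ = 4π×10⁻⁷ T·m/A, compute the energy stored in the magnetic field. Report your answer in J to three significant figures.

A = π(d/2)² = π(2.590×10^-2 m)² = 2.107×10^-3 m².
L = μ₀N²A/ℓ = (4π×10⁻⁷)(3170)²(2.107×10^-3)/(0.343) = 7.759×10^-2 H.
U = ½LI² = ½(7.759×10^-2)(6.67)² = 1.726 J.

U ≈ 1.73 J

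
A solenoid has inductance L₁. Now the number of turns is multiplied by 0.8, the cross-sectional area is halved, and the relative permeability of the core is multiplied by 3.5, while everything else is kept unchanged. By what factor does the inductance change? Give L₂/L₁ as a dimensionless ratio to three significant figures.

L₂/L₁ = 1.12

For a solenoid, L ∝ μᵣN²A/ℓ.
L₂/L₁ = (0.8)^2 × (0.5) × (3.5) = 1.12.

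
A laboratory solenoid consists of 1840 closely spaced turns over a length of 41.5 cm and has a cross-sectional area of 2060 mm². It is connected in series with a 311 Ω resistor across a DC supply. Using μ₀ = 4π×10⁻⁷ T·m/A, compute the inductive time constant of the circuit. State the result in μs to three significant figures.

A = 2060 mm² = 2.060×10^-3 m².
L = μ₀N²A/ℓ = (4π×10⁻⁷)(1840)²(2.060×10^-3)/(0.415) = 2.112×10^-2 H.
τ = L/R = (2.112×10^-2)/(311) = 6.791×10^-5 s.

τ ≈ 67.9 μs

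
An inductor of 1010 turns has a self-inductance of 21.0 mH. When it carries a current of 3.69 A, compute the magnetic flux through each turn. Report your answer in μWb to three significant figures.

From L = NΦ_B/I, the flux per turn is Φ_B = LI/N.
Φ_B = (2.100×10^-2 H)(3.69 A)/1010 = 7.672×10^-5 Wb.

Φ_B ≈ 76.7 μWb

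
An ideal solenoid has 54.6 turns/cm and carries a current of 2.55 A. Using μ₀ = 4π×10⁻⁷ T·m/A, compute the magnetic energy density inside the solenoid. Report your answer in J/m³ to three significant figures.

u ≈ 122 J/m³

B = μ₀nI = (4π×10⁻⁷)(5.460×10^3)(2.55) = 1.750×10^-2 T.
u = B²/(2μ₀) = (1.750×10^-2)²/(2×4π×10⁻⁷) = 121.8 J/m³.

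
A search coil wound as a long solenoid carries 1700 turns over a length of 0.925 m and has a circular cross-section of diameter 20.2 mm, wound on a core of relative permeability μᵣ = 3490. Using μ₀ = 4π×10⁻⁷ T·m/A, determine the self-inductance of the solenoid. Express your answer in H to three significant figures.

A = π(d/2)² = π(1.010×10^-2 m)² = 3.2047×10^-4 m².
For a long solenoid, L = μ₀μᵣN²A/ℓ.
L = (4π×10⁻⁷)(3490)(1700)²(3.2047×10^-4)/(0.925 m) = 4.391 H.

L ≈ 4.39 H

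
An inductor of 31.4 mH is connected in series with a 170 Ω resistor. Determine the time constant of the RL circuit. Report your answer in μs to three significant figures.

τ ≈ 185 μs

τ = L/R = (3.140×10^-2 H)/(170 Ω) = 1.847×10^-4 s.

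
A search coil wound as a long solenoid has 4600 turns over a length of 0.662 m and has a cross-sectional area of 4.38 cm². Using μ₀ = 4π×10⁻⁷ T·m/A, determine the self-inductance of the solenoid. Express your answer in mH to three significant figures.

A = 4.38 cm² = 4.380×10^-4 m².
For a long solenoid, L = μ₀N²A/ℓ.
L = (4π×10⁻⁷)(4600)²(4.380×10^-4)/(0.662 m) = 1.759×10^-2 H.

L ≈ 17.6 mH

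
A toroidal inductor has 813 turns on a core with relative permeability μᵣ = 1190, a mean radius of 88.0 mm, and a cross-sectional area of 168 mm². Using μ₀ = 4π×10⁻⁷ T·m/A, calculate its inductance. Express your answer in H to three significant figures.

For a thin toroid, L = μ₀μᵣN²A/(2πR).
L = (4π×10⁻⁷)(1190)(813)²(1.680×10^-4) / (2π×8.800×10^-2 m) = 0.3003 H.

L ≈ 0.300 H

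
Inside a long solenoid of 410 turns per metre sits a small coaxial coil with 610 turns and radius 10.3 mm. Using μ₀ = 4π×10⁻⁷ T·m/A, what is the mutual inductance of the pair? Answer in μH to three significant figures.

The outer solenoid produces a uniform field B₁ = μ₀n₁I₁ across the inner coil,
so the flux linkage is N₂Φ = N₂B₁A₂ = μ₀n₁N₂A₂·I₁, giving M = μ₀n₁N₂A₂.
A₂ = πr² = π(1.030×10^-2 m)² = 3.333×10^-4 m².
M = (4π×10⁻⁷)(410)(610)(3.333×10^-4) = 1.047×10^-4 H.

M ≈ 105 μH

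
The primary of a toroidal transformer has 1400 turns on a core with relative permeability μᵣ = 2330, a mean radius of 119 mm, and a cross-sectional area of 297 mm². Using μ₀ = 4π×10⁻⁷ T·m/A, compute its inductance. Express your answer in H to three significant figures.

For a thin toroid, L = μ₀μᵣN²A/(2πR).
L = (4π×10⁻⁷)(2330)(1400)²(2.970×10^-4) / (2π×0.119 m) = 2.28 H.

L ≈ 2.28 H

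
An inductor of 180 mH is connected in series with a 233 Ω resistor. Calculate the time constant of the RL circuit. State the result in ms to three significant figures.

τ ≈ 0.773 ms

τ = L/R = (0.18 H)/(233 Ω) = 7.725×10^-4 s.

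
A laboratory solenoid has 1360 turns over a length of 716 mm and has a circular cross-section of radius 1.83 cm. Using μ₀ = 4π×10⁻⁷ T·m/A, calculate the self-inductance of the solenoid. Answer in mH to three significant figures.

A = πr² = π(1.830×10^-2 m)² = 1.052×10^-3 m².
For a long solenoid, L = μ₀N²A/ℓ.
L = (4π×10⁻⁷)(1360)²(1.052×10^-3)/(0.716 m) = 3.415×10^-3 H.

L ≈ 3.42 mH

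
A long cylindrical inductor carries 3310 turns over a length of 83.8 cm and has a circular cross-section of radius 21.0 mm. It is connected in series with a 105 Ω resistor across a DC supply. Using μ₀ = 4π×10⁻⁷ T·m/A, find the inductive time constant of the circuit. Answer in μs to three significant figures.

τ ≈ 217 μs

A = πr² = π(2.100×10^-2 m)² = 1.385×10^-3 m².
L = μ₀N²A/ℓ = (4π×10⁻⁷)(3310)²(1.385×10^-3)/(0.838) = 2.276×10^-2 H.
τ = L/R = (2.276×10^-2)/(105) = 2.168×10^-4 s.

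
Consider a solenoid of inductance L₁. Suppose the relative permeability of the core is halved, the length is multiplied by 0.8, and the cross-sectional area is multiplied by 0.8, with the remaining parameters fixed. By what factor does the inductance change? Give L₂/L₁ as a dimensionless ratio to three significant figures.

For a solenoid, L ∝ μᵣN²A/ℓ.
L₂/L₁ = (0.5) × (0.8)^-1 × (0.8) = 0.500.

L₂/L₁ = 0.500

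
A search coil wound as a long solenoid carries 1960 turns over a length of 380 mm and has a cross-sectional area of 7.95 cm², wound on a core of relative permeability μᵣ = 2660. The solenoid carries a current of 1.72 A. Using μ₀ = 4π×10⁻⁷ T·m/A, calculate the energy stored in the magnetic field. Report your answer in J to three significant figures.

A = 7.95 cm² = 7.950×10^-4 m².
L = μ₀μᵣN²A/ℓ = (4π×10⁻⁷)(2660)(1960)²(7.950×10^-4)/(0.38) = 26.87 H.
U = ½LI² = ½(26.87)(1.72)² = 39.74 J.

U ≈ 39.7 J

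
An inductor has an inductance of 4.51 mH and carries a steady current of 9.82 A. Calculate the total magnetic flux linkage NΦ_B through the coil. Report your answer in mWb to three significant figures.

NΦ_B ≈ 44.3 mWb

From L = NΦ_B/I, the flux linkage is NΦ_B = LI.
NΦ_B = (4.510×10^-3 H)(9.82 A) = 4.429×10^-2 Wb.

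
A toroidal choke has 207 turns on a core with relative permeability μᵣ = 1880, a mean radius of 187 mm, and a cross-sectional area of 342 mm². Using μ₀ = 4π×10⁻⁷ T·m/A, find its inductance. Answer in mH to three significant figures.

For a thin toroid, L = μ₀μᵣN²A/(2πR).
L = (4π×10⁻⁷)(1880)(207)²(3.420×10^-4) / (2π×0.187 m) = 2.947×10^-2 H.

L ≈ 29.5 mH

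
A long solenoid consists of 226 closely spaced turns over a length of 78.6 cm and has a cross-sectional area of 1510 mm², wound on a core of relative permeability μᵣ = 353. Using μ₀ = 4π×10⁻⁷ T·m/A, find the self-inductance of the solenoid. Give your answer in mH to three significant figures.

L ≈ 43.5 mH

A = 1510 mm² = 1.510×10^-3 m².
For a long solenoid, L = μ₀μᵣN²A/ℓ.
L = (4π×10⁻⁷)(353)(226)²(1.510×10^-3)/(0.786 m) = 4.353×10^-2 H.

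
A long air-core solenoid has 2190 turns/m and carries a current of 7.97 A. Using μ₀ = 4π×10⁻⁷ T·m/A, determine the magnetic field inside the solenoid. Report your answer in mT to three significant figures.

Inside a long solenoid, B = μ₀nI.
B = (4π×10⁻⁷)(2.190×10^3 m⁻¹)(7.97 A) = 2.193×10^-2 T.

B ≈ 21.9 mT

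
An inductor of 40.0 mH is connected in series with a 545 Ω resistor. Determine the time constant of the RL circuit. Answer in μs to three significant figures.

τ ≈ 73.4 μs

τ = L/R = (4.000×10^-2 H)/(545 Ω) = 7.339×10^-5 s.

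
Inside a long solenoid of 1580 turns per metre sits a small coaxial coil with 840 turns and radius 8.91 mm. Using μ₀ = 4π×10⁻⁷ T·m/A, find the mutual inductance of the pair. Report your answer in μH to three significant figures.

M ≈ 416 μH

The outer solenoid produces a uniform field B₁ = μ₀n₁I₁ across the inner coil,
so the flux linkage is N₂Φ = N₂B₁A₂ = μ₀n₁N₂A₂·I₁, giving M = μ₀n₁N₂A₂.
A₂ = πr² = π(8.910×10^-3 m)² = 2.494×10^-4 m².
M = (4π×10⁻⁷)(1580)(840)(2.494×10^-4) = 4.160×10^-4 H.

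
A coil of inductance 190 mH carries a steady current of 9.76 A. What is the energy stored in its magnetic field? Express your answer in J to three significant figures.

Stored magnetic energy: U = ½LI².
U = ½(0.19 H)(9.76 A)² = 9.049 J.

U ≈ 9.05 J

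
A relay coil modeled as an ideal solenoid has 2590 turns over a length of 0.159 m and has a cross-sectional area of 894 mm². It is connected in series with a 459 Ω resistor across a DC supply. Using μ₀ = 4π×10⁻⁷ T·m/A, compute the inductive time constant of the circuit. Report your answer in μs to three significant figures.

τ ≈ 103 μs

A = 894 mm² = 8.940×10^-4 m².
L = μ₀N²A/ℓ = (4π×10⁻⁷)(2590)²(8.940×10^-4)/(0.159) = 4.740×10^-2 H.
τ = L/R = (4.740×10^-2)/(459) = 1.033×10^-4 s.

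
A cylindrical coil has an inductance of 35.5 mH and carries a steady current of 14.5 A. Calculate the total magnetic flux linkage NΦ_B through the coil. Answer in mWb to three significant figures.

From L = NΦ_B/I, the flux linkage is NΦ_B = LI.
NΦ_B = (3.550×10^-2 H)(14.5 A) = 0.5147 Wb.

NΦ_B ≈ 515 mWb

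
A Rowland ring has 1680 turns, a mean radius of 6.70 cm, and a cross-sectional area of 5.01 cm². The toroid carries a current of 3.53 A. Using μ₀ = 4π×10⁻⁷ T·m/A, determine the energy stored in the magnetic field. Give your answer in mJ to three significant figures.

U ≈ 26.3 mJ

L = μ₀N²A/(2πR) = (4π×10⁻⁷)(1680)²(5.010×10^-4)/(2π×6.700×10^-2) = 4.221×10^-3 H.
U = ½LI² = ½(4.221×10^-3)(3.53)² = 2.630×10^-2 J.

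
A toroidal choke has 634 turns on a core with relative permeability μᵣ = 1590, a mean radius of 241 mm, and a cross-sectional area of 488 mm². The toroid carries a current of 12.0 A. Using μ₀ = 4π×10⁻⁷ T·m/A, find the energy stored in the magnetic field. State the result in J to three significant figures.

U ≈ 18.6 J

L = μ₀μᵣN²A/(2πR) = (4π×10⁻⁷)(1590)(634)²(4.880×10^-4)/(2π×0.241) = 0.2588 H.
U = ½LI² = ½(0.2588)(12.0)² = 18.64 J.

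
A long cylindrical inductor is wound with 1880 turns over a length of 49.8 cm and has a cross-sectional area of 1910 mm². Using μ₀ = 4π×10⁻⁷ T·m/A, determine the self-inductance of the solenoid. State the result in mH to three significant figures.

L ≈ 17.0 mH

A = 1910 mm² = 1.910×10^-3 m².
For a long solenoid, L = μ₀N²A/ℓ.
L = (4π×10⁻⁷)(1880)²(1.910×10^-3)/(0.498 m) = 1.703×10^-2 H.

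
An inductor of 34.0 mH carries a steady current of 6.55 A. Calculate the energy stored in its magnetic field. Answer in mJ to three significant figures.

U ≈ 729 mJ

Stored magnetic energy: U = ½LI².
U = ½(3.400×10^-2 H)(6.55 A)² = 0.7293 J.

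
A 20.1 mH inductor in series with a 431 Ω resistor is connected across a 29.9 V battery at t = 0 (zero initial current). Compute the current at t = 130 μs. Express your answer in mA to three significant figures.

τ = L/R = 2.010×10^-2/431 = 4.664×10^-5 s; final current I_∞ = ε/R = 29.9/431 = 6.937×10^-2 A.
I(t) = I_∞(1 − e^(−t/τ)) with t/τ = 2.788.
I = (6.937×10^-2)(1 − e^(−2.788)) = 6.510×10^-2 A.

I ≈ 65.1 mA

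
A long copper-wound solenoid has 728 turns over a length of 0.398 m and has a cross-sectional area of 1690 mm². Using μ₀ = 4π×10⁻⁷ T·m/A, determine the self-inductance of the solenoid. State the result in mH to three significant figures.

A = 1690 mm² = 1.690×10^-3 m².
For a long solenoid, L = μ₀N²A/ℓ.
L = (4π×10⁻⁷)(728)²(1.690×10^-3)/(0.398 m) = 2.828×10^-3 H.

L ≈ 2.83 mH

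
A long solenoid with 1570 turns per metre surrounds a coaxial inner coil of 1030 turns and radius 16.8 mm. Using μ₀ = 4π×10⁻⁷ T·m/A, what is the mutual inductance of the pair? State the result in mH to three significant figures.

The outer solenoid produces a uniform field B₁ = μ₀n₁I₁ across the inner coil,
so the flux linkage is N₂Φ = N₂B₁A₂ = μ₀n₁N₂A₂·I₁, giving M = μ₀n₁N₂A₂.
A₂ = πr² = π(1.680×10^-2 m)² = 8.867×10^-4 m².
M = (4π×10⁻⁷)(1570)(1030)(8.867×10^-4) = 1.802×10^-3 H.

M ≈ 1.80 mH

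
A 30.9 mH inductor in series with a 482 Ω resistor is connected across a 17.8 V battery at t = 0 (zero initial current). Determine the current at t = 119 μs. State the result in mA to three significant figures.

τ = L/R = 3.090×10^-2/482 = 6.411×10^-5 s; final current I_∞ = ε/R = 17.8/482 = 3.693×10^-2 A.
I(t) = I_∞(1 − e^(−t/τ)) with t/τ = 1.856.
I = (3.693×10^-2)(1 − e^(−1.856)) = 3.116×10^-2 A.

I ≈ 31.2 mA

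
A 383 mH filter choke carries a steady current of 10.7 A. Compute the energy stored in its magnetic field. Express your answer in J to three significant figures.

Stored magnetic energy: U = ½LI².
U = ½(0.383 H)(10.7 A)² = 21.92 J.

U ≈ 21.9 J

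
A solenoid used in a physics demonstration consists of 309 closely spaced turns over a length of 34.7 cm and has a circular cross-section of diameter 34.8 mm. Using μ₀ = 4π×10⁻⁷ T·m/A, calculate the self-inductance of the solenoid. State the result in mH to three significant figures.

L ≈ 0.329 mH

A = π(d/2)² = π(1.740×10^-2 m)² = 9.511×10^-4 m².
For a long solenoid, L = μ₀N²A/ℓ.
L = (4π×10⁻⁷)(309)²(9.511×10^-4)/(0.347 m) = 3.289×10^-4 H.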